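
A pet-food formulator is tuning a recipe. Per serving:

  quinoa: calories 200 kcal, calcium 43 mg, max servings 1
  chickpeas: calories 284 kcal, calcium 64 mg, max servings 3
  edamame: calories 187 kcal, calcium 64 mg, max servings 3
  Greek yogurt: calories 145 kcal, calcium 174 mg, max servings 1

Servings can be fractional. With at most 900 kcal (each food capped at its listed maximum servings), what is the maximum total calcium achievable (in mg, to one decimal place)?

409.7 mg

Calcium per kcal: Greek yogurt 1.2, edamame 0.3422, chickpeas 0.2254, quinoa 0.215.
Take 1 serving of Greek yogurt: uses 145 kcal, +174.0 mg calcium (running total 174.0 mg).
Take 3 servings of edamame: uses 561 kcal, +192.0 mg calcium (running total 366.0 mg).
Take 0.6831 servings of chickpeas: uses 194 kcal, +43.7 mg calcium (running total 409.7 mg).
Filling greedily by calcium-per-kcal is optimal for one linear limit, giving 409.7 mg.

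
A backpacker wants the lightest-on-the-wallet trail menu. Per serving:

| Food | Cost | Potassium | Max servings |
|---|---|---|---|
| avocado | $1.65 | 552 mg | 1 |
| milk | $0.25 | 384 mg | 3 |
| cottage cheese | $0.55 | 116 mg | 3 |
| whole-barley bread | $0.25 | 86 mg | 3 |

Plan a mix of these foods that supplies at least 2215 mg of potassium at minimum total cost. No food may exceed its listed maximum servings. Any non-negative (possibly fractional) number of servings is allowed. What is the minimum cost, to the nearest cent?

Cost per mg of potassium: milk $0.0007, whole-barley bread $0.0029, avocado $0.0030, cottage cheese $0.0047.
Take 3 servings of milk: +1152.0 mg potassium for $0.75 (total $0.75, still need 1063.0 mg).
Take 3 servings of whole-barley bread: +258.0 mg potassium for $0.75 (total $1.50, still need 805.0 mg).
Take 1 serving of avocado: +552.0 mg potassium for $1.65 (total $3.15, still need 253.0 mg).
Take 2.181 servings of cottage cheese: +253.0 mg potassium for $1.20 (total $4.35, still need 0.0 mg).
Greedy by cheapest-per-mg is optimal for a single linear constraint, so the minimum cost is $4.35.

$4.35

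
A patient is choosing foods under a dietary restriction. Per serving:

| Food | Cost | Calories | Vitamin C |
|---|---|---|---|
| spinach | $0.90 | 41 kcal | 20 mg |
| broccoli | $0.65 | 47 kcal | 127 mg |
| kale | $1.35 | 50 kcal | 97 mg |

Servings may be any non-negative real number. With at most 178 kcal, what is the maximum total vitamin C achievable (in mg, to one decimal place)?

481.0 mg

Vitamin C per kcal: broccoli 2.702, kale 1.94, spinach 0.4878.
With no serving limits, spend the whole calories allowance on broccoli: 178 kcal / 47 kcal × 127 mg = 481.0 mg.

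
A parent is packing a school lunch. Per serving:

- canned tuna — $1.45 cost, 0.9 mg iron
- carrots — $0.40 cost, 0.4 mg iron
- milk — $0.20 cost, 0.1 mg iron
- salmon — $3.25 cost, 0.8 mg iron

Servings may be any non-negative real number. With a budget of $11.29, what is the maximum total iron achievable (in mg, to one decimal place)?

Iron per dollar: carrots 1, canned tuna 0.6207, milk 0.5, salmon 0.2462.
With no serving limits, spend the whole cost allowance on carrots: $11.29 / $0.40 × 0.4 mg = 11.3 mg.

11.3 mg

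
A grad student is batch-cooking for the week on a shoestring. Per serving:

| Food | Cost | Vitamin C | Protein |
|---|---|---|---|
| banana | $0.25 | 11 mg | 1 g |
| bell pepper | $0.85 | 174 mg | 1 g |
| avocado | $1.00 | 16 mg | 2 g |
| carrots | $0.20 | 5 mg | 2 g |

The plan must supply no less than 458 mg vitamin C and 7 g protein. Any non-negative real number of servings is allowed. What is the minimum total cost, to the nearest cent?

Check every corner: each single food scaled to meet both minima, and each pair solved so both constraints bind.
banana only: max(458/11, 7/1) = 41.64 servings → $10.41.
bell pepper only: max(458/174, 7/1) = 7 servings → $5.95.
avocado only: max(458/16, 7/2) = 28.62 servings → $28.62.
carrots only: max(458/5, 7/2) = 91.6 servings → $18.32.
banana + bell pepper with both tight: 4.663 servings and 2.337 servings → $3.15.
banana + avocado: the both-tight solution has a negative serving — not a feasible corner.
banana + carrots: the both-tight solution has a negative serving — not a feasible corner.
bell pepper + avocado with both tight: 2.422 servings and 2.289 servings → $4.35.
bell pepper + carrots with both tight: 2.569 servings and 2.216 servings → $2.63.
avocado + carrots: the both-tight solution has a negative serving — not a feasible corner.
So the least-cost plan costs $2.63.

$2.63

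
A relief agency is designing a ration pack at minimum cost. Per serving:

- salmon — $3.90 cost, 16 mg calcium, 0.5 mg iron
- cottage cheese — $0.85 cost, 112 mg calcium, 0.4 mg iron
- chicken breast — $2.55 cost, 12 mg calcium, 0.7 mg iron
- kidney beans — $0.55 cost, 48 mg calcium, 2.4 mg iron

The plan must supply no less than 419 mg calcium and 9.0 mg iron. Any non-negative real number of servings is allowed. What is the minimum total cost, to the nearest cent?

$3.81

salmon only: max(419/16, 9.0/0.5) = 26.19 servings → $102.13.
cottage cheese only: max(419/112, 9.0/0.4) = 22.5 servings → $19.12.
chicken breast only: max(419/12, 9.0/0.7) = 34.92 servings → $89.04.
kidney beans only: max(419/48, 9.0/2.4) = 8.729 servings → $4.80.
salmon + cottage cheese with both tight: 16.94 servings and 1.321 servings → $67.20.
salmon + chicken breast with both targets exact would need a negative amount; discard.
salmon + kidney beans: the both-tight solution has a negative serving — not a feasible corner.
cottage cheese + chicken breast with both tight: 2.518 servings and 11.42 servings → $31.26.
cottage cheese + kidney beans with both tight: 2.298 servings and 3.367 servings → $3.81.
chicken breast + kidney beans: intersection lies outside the first quadrant.
Cheapest feasible corner: $3.81.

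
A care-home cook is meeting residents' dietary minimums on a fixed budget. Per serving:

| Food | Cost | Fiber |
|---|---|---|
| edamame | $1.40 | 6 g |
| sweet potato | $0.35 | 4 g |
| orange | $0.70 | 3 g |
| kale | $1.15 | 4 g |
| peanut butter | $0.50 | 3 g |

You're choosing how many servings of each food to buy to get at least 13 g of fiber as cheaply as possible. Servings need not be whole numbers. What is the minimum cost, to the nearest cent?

$1.14

Cost per g of fiber: sweet potato $0.0875, peanut butter $0.1667, edamame $0.2333, orange $0.2333, kale $0.2875.
With no serving limits, use only sweet potato: 13 g / 4 g = 3.25 servings × $0.35 = $1.14.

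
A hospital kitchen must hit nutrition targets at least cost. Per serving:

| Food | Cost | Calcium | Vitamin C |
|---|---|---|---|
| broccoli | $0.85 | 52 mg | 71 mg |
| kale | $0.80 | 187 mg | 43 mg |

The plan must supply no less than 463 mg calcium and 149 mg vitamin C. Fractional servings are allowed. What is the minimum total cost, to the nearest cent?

$2.43

A basic optimal solution has at most two foods positive. Try each food alone and each pair with both targets met exactly.
broccoli only: max(463/52, 149/71) = 8.904 servings → $7.57.
kale only: max(463/187, 149/43) = 3.465 servings → $2.77.
broccoli + kale with both tight: 0.7204 servings and 2.276 servings → $2.43.
Cheapest feasible corner: $2.43.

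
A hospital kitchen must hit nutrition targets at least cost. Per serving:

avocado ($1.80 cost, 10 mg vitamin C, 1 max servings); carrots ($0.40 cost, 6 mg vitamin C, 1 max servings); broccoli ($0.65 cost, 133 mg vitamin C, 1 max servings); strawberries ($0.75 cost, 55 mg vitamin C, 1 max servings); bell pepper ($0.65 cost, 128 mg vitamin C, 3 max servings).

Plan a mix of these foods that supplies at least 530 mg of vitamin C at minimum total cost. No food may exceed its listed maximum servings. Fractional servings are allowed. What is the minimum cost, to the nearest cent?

$2.78

Cost per mg of vitamin C: broccoli $0.0049, bell pepper $0.0051, strawberries $0.0136, carrots $0.0667, avocado $0.1800.
Take 1 serving of broccoli: +133.0 mg vitamin C for $0.65 (total $0.65, still need 397.0 mg).
Take 3 servings of bell pepper: +384.0 mg vitamin C for $1.95 (total $2.60, still need 13.0 mg).
Take 0.2364 servings of strawberries: +13.0 mg vitamin C for $0.18 (total $2.78, still need 0.0 mg).
Filling from the cheapest source first is optimal under one linear minimum: $2.78.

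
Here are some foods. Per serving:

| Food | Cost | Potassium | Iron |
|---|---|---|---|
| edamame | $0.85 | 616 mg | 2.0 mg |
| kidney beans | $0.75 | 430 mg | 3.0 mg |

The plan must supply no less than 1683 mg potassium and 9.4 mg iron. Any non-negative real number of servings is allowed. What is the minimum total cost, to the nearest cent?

Two binding constraints pin down two serving amounts, so the optimal mix uses at most two foods. The candidates are each food alone (scaled to the tighter of potassium/iron) and each pair with both constraints tight.
edamame only: max(1683/616, 9.4/2.0) = 4.7 servings → $4.00.
kidney beans only: max(1683/430, 9.4/3.0) = 3.914 servings → $2.94.
edamame + kidney beans with both tight: 1.019 servings and 2.454 servings → $2.71.
The minimum over all feasible corners is $2.71.

$2.71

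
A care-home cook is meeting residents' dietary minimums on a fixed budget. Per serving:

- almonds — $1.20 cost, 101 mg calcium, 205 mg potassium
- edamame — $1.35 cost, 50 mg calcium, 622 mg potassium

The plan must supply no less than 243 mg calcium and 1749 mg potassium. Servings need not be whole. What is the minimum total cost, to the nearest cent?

This is a tiny linear program; its minimum lies at a vertex of the feasible set. List the vertices and price them.
almonds only: max(243/101, 1749/205) = 8.532 servings → $10.24.
edamame only: max(243/50, 1749/622) = 4.86 servings → $6.56.
almonds + edamame with both tight: 1.212 servings and 2.413 servings → $4.71.
So the least-cost plan costs $4.71.

$4.71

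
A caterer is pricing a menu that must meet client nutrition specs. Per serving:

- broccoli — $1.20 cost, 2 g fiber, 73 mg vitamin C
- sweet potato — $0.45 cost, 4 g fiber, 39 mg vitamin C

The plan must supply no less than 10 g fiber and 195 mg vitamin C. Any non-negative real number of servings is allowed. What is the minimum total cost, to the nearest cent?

Check every corner: each single food scaled to meet both minima, and each pair solved so both constraints bind.
broccoli only: max(10/2, 195/73) = 5 servings → $6.00.
sweet potato only: max(10/4, 195/39) = 5 servings → $2.25.
broccoli + sweet potato with both tight: 1.822 servings and 1.589 servings → $2.90.
Cheapest feasible corner: $2.25.

$2.25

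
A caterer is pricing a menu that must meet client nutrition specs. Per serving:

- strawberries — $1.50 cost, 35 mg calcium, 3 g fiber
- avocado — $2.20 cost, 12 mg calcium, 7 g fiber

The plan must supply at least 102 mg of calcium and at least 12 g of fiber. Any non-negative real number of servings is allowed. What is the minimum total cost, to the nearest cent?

strawberries only: max(102/35, 12/3) = 4 servings → $6.00.
avocado only: max(102/12, 12/7) = 8.5 servings → $18.70.
strawberries + avocado with both tight: 2.727 servings and 0.5455 servings → $5.29.
Cheapest feasible corner: $5.29.

$5.29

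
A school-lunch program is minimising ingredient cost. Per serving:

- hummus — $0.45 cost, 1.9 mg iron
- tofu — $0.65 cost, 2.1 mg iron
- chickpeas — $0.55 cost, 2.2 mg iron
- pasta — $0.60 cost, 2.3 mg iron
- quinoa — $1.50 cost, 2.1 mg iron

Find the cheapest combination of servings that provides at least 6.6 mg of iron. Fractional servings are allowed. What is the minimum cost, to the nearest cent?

$1.56

Cost per mg of iron: hummus $0.2368, chickpeas $0.2500, pasta $0.2609, tofu $0.3095, quinoa $0.7143.
With no serving limits, use only hummus: 6.6 mg / 1.9 mg = 3.474 servings × $0.45 = $1.56.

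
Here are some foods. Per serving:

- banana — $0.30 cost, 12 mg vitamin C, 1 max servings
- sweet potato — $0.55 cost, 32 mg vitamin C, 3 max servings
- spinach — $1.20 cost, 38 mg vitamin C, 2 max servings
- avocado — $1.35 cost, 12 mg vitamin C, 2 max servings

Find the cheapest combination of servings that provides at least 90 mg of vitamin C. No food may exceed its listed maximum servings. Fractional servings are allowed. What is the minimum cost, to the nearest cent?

$1.55

Cost per mg of vitamin C: sweet potato $0.0172, banana $0.0250, spinach $0.0316, avocado $0.1125.
Take 2.812 servings of sweet potato: +90.0 mg vitamin C for $1.55 (total $1.55, still need 0.0 mg).
Greedy by cheapest-per-mg is optimal for a single linear constraint, so the minimum cost is $1.55.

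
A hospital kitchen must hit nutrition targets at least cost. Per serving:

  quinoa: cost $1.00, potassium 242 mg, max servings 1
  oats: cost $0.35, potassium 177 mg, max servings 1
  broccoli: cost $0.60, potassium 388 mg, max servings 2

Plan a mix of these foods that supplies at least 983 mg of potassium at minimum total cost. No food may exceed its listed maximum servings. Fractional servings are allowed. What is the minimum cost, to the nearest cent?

$1.67

Cost per mg of potassium: broccoli $0.0015, oats $0.0020, quinoa $0.0041.
Take 2 servings of broccoli: +776.0 mg potassium for $1.20 (total $1.20, still need 207.0 mg).
Take 1 serving of oats: +177.0 mg potassium for $0.35 (total $1.55, still need 30.0 mg).
Take 0.124 servings of quinoa: +30.0 mg potassium for $0.12 (total $1.67, still need 0.0 mg).
Greedy by cheapest-per-mg is optimal for a single linear constraint, so the minimum cost is $1.67.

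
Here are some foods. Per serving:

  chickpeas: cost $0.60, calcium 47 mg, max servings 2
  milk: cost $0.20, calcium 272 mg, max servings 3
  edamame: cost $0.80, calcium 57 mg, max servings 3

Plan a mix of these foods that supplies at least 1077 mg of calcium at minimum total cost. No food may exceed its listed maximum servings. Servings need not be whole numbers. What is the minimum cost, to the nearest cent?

$4.14

Cost per mg of calcium: milk $0.0007, chickpeas $0.0128, edamame $0.0140.
Take 3 servings of milk: +816.0 mg calcium for $0.60 (total $0.60, still need 261.0 mg).
Take 2 servings of chickpeas: +94.0 mg calcium for $1.20 (total $1.80, still need 167.0 mg).
Take 2.93 servings of edamame: +167.0 mg calcium for $2.34 (total $4.14, still need 0.0 mg).
Greedy by cheapest-per-mg is optimal for a single linear constraint, so the minimum cost is $4.14.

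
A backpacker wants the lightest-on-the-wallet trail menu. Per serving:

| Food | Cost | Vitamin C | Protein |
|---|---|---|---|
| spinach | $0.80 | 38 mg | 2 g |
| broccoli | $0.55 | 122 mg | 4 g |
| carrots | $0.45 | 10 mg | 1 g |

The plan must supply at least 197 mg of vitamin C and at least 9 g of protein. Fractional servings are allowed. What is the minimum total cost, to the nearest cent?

This is a tiny linear program; its minimum lies at a vertex of the feasible set. List the vertices and price them.
spinach only: max(197/38, 9/2) = 5.184 servings → $4.15.
broccoli only: max(197/122, 9/4) = 2.25 servings → $1.24.
carrots only: max(197/10, 9/1) = 19.7 servings → $8.87.
spinach + broccoli with both tight: 3.37 servings and 0.5652 servings → $3.01.
spinach + carrots: the both-tight solution has a negative serving — not a feasible corner.
broccoli + carrots with both tight: 1.305 servings and 3.78 servings → $2.42.
So the least-cost plan costs $1.24.

$1.24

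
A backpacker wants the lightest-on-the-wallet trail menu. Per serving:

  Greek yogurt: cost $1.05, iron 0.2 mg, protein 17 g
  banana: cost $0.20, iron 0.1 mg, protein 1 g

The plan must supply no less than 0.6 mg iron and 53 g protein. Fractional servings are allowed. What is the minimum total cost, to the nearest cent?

$3.27

Two binding constraints pin down two serving amounts, so the optimal mix uses at most two foods. The candidates are each food alone (scaled to the tighter of iron/protein) and each pair with both constraints tight.
Greek yogurt only: max(0.6/0.2, 53/17) = 3.118 servings → $3.27.
banana only: max(0.6/0.1, 53/1) = 53 servings → $10.60.
Greek yogurt + banana with both targets exact would need a negative amount; discard.
So the least-cost plan costs $3.27.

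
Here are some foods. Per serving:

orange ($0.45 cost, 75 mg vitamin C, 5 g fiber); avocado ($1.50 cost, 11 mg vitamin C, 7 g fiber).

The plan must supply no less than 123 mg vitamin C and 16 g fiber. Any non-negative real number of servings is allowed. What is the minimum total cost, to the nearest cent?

For a min-cost LP with two ≥-constraints, a basic feasible solution has at most two positive variables.
orange only: max(123/75, 16/5) = 3.2 servings → $1.44.
avocado only: max(123/11, 16/7) = 11.18 servings → $16.77.
orange + avocado with both tight: 1.457 servings and 1.245 servings → $2.52.
The minimum over all feasible corners is $1.44.

$1.44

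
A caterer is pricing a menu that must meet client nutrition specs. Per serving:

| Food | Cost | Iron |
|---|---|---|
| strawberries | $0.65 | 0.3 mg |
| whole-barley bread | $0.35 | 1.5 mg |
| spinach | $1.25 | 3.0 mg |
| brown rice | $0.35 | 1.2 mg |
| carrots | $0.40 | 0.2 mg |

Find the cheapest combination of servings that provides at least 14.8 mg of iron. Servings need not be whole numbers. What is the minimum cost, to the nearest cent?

Cost per mg of iron: whole-barley bread $0.2333, brown rice $0.2917, spinach $0.4167, carrots $2.0000, strawberries $2.1667.
With no serving limits, use only whole-barley bread: 14.8 mg / 1.5 mg = 9.867 servings × $0.35 = $3.45.

$3.45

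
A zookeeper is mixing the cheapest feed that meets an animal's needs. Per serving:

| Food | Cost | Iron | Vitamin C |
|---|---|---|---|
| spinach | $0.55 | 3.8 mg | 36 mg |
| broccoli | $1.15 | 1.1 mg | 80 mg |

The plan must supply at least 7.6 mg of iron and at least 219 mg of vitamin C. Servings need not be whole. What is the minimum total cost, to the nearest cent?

For a min-cost LP with two ≥-constraints, a basic feasible solution has at most two positive variables.
spinach only: max(7.6/3.8, 219/36) = 6.083 servings → $3.35.
broccoli only: max(7.6/1.1, 219/80) = 6.909 servings → $7.95.
spinach + broccoli with both tight: 1.388 servings and 2.113 servings → $3.19.
Cheapest feasible corner: $3.19.

$3.19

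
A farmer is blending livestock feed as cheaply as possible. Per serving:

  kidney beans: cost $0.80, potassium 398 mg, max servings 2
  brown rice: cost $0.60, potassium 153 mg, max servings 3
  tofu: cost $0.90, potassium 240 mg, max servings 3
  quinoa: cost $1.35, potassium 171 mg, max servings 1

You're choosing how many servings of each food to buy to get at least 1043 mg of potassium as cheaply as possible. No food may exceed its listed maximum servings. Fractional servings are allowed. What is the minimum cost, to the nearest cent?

Cost per mg of potassium: kidney beans $0.0020, tofu $0.0037, brown rice $0.0039, quinoa $0.0079.
Take 2 servings of kidney beans: +796.0 mg potassium for $1.60 (total $1.60, still need 247.0 mg).
Take 1.029 servings of tofu: +247.0 mg potassium for $0.93 (total $2.53, still need 0.0 mg).
Filling from the cheapest source first is optimal under one linear minimum: $2.53.

$2.53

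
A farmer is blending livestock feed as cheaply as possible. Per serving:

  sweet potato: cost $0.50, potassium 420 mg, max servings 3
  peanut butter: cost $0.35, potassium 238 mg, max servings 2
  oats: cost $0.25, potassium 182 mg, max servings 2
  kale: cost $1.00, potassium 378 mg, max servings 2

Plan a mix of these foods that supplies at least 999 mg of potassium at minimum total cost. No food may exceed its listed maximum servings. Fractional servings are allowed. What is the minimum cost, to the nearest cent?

Cost per mg of potassium: sweet potato $0.0012, oats $0.0014, peanut butter $0.0015, kale $0.0026.
Take 2.379 servings of sweet potato: +999.0 mg potassium for $1.19 (total $1.19, still need 0.0 mg).
Greedy by cheapest-per-mg is optimal for a single linear constraint, so the minimum cost is $1.19.

$1.19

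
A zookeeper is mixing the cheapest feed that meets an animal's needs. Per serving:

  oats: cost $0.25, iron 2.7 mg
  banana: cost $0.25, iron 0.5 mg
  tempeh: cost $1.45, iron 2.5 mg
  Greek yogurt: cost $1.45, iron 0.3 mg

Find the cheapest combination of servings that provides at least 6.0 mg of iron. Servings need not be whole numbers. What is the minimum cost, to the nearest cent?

Cost per mg of iron: oats $0.0926, banana $0.5000, tempeh $0.5800, Greek yogurt $4.8333.
With no serving limits, use only oats: 6.0 mg / 2.7 mg = 2.222 servings × $0.25 = $0.56.

$0.56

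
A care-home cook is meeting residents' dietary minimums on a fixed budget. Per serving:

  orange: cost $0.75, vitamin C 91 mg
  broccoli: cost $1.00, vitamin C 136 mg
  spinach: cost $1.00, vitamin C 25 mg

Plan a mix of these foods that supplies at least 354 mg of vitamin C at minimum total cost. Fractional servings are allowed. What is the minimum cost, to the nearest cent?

Cost per mg of vitamin C: broccoli $0.0074, orange $0.0082, spinach $0.0400.
With no serving limits, use only broccoli: 354 mg / 136 mg = 2.603 servings × $1.00 = $2.60.

$2.60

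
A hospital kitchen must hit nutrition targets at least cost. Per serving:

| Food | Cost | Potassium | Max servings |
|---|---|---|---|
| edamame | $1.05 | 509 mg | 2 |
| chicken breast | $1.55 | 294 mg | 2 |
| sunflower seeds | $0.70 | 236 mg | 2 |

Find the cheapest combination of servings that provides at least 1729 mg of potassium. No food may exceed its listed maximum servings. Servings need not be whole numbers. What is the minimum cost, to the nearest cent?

Cost per mg of potassium: edamame $0.0021, sunflower seeds $0.0030, chicken breast $0.0053.
Take 2 servings of edamame: +1018.0 mg potassium for $2.10 (total $2.10, still need 711.0 mg).
Take 2 servings of sunflower seeds: +472.0 mg potassium for $1.40 (total $3.50, still need 239.0 mg).
Take 0.8129 servings of chicken breast: +239.0 mg potassium for $1.26 (total $4.76, still need 0.0 mg).
Greedy by cheapest-per-mg is optimal for a single linear constraint, so the minimum cost is $4.76.

$4.76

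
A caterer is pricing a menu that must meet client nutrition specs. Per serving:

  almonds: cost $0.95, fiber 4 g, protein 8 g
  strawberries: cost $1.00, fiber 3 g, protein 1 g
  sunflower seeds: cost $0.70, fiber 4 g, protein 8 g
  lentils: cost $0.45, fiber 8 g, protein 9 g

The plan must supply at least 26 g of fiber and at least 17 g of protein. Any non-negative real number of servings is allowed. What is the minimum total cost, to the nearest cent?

$1.46

The cheapest plan sits at a corner of the feasible region — with two constraints it uses at most two foods.
almonds only: max(26/4, 17/8) = 6.5 servings → $6.17.
strawberries only: max(26/3, 17/1) = 17 servings → $17.00.
sunflower seeds only: max(26/4, 17/8) = 6.5 servings → $4.55.
lentils only: max(26/8, 17/9) = 3.25 servings → $1.46.
almonds + strawberries with both tight: 1.25 servings and 7 servings → $8.19.
almonds + sunflower seeds (both tight): parallel constraints — no distinct corner.
almonds + lentils: intersection lies outside the first quadrant.
strawberries + sunflower seeds with both tight: 7 servings and 1.25 servings → $7.88.
strawberries + lentils with both tight: 5.158 servings and 1.316 servings → $5.75.
sunflower seeds + lentils: the both-tight solution has a negative serving — not a feasible corner.
Cheapest feasible corner: $1.46.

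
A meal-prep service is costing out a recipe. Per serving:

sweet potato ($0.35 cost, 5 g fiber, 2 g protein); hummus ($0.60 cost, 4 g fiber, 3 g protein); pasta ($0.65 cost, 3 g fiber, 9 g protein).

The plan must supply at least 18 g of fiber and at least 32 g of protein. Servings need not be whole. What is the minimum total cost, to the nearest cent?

The cheapest plan sits at a corner of the feasible region — with two constraints it uses at most two foods.
sweet potato only: max(18/5, 32/2) = 16 servings → $5.60.
hummus only: max(18/4, 32/3) = 10.67 servings → $6.40.
pasta only: max(18/3, 32/9) = 6 servings → $3.90.
sweet potato + hummus with both targets exact would need a negative amount; discard.
sweet potato + pasta with both tight: 1.692 servings and 3.179 servings → $2.66.
hummus + pasta with both tight: 2.444 servings and 2.741 servings → $3.25.
The minimum over all feasible corners is $2.66.

$2.66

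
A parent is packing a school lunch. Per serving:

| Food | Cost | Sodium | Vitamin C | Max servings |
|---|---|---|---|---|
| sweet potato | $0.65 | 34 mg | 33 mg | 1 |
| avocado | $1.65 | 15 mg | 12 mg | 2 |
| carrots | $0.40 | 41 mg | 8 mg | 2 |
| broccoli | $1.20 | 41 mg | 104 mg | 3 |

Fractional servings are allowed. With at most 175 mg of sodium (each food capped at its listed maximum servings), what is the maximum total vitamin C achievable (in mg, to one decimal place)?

359.4 mg

Vitamin C per mg sodium: broccoli 2.537, sweet potato 0.9706, avocado 0.8, carrots 0.1951.
Take 3 servings of broccoli: uses 123 mg sodium, +312.0 mg vitamin C (running total 312.0 mg).
Take 1 serving of sweet potato: uses 34 mg sodium, +33.0 mg vitamin C (running total 345.0 mg).
Take 1.2 servings of avocado: uses 18 mg sodium, +14.4 mg vitamin C (running total 359.4 mg).
Greedy by best ratio exhausts the sodium allowance optimally: 359.4 mg.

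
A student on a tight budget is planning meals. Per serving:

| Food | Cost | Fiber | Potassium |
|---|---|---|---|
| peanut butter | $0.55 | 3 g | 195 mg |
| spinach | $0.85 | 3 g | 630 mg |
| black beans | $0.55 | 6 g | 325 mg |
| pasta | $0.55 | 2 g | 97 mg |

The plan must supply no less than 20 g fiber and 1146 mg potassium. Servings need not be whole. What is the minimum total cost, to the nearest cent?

A basic optimal solution has at most two foods positive. Try each food alone and each pair with both targets met exactly.
peanut butter only: max(20/3, 1146/195) = 6.667 servings → $3.67.
spinach only: max(20/3, 1146/630) = 6.667 servings → $5.67.
black beans only: max(20/6, 1146/325) = 3.526 servings → $1.94.
pasta only: max(20/2, 1146/97) = 11.81 servings → $6.50.
peanut butter + spinach with both targets exact would need a negative amount; discard.
peanut butter + black beans with both tight: 1.928 servings and 2.369 servings → $2.36.
peanut butter + pasta with both tight: 3.556 servings and 4.667 servings → $4.52.
spinach + black beans with both tight: 0.134 servings and 3.266 servings → $1.91.
spinach + pasta with both tight: 0.3633 servings and 9.455 servings → $5.51.
black beans + pasta with both targets exact would need a negative amount; discard.
The minimum over all feasible corners is $1.91.

$1.91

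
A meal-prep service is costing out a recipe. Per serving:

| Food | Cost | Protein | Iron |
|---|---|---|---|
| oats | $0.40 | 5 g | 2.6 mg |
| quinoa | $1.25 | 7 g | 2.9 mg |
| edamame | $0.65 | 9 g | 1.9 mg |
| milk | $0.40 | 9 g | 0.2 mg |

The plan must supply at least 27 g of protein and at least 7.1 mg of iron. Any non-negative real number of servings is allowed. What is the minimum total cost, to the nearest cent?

Compare the cost at each extreme point of the feasible region.
oats only: max(27/5, 7.1/2.6) = 5.4 servings → $2.16.
quinoa only: max(27/7, 7.1/2.9) = 3.857 servings → $4.82.
edamame only: max(27/9, 7.1/1.9) = 3.737 servings → $2.43.
milk only: max(27/9, 7.1/0.2) = 35.5 servings → $14.20.
oats + quinoa: the both-tight solution has a negative serving — not a feasible corner.
oats + edamame with both tight: 0.9065 servings and 2.496 servings → $1.99.
oats + milk with both tight: 2.612 servings and 1.549 servings → $1.66.
quinoa + edamame with both tight: 0.9844 servings and 2.234 servings → $2.68.
quinoa + milk with both tight: 2.368 servings and 1.158 servings → $3.42.
edamame + milk: the both-tight solution has a negative serving — not a feasible corner.
Cheapest feasible corner: $1.66.

$1.66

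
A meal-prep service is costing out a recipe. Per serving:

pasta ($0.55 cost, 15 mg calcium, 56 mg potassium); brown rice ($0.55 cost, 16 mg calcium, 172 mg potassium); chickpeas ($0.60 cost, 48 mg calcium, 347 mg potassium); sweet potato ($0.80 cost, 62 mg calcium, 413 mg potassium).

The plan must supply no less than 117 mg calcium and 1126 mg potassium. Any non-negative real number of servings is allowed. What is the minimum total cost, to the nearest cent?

$1.95

Compare the cost at each extreme point of the feasible region.
pasta only: max(117/15, 1126/56) = 20.11 servings → $11.06.
brown rice only: max(117/16, 1126/172) = 7.312 servings → $4.02.
chickpeas only: max(117/48, 1126/347) = 3.245 servings → $1.95.
sweet potato only: max(117/62, 1126/413) = 2.726 servings → $2.18.
pasta + brown rice with both tight: 1.252 servings and 6.139 servings → $4.06.
pasta + chickpeas: intersection lies outside the first quadrant.
pasta + sweet potato: intersection lies outside the first quadrant.
brown rice + chickpeas with both tight: 4.974 servings and 0.7796 servings → $3.20.
brown rice + sweet potato with both tight: 5.299 servings and 0.5197 servings → $3.33.
chickpeas + sweet potato: the both-tight solution has a negative serving — not a feasible corner.
The minimum over all feasible corners is $1.95.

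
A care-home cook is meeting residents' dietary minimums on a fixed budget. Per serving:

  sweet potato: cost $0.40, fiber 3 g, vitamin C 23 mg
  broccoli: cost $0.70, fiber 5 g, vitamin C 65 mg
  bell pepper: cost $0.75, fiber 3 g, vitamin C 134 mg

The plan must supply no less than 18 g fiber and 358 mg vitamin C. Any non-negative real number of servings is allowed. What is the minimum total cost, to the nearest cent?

$2.95

Compare the cost at each extreme point of the feasible region.
sweet potato only: max(18/3, 358/23) = 15.57 servings → $6.23.
broccoli only: max(18/5, 358/65) = 5.508 servings → $3.86.
bell pepper only: max(18/3, 358/134) = 6 servings → $4.50.
sweet potato + broccoli: intersection lies outside the first quadrant.
sweet potato + bell pepper with both tight: 4.018 servings and 1.982 servings → $3.09.
broccoli + bell pepper with both tight: 2.817 servings and 1.305 servings → $2.95.
So the least-cost plan costs $2.95.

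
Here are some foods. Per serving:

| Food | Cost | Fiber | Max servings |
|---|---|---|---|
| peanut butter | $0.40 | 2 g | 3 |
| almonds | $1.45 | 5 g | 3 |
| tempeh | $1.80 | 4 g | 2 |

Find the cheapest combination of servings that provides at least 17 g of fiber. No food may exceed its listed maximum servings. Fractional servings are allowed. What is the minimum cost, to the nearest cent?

Cost per g of fiber: peanut butter $0.2000, almonds $0.2900, tempeh $0.4500.
Take 3 servings of peanut butter: +6.0 g fiber for $1.20 (total $1.20, still need 11.0 g).
Take 2.2 servings of almonds: +11.0 g fiber for $3.19 (total $4.39, still need 0.0 g).
Greedy by cheapest-per-g is optimal for a single linear constraint, so the minimum cost is $4.39.

$4.39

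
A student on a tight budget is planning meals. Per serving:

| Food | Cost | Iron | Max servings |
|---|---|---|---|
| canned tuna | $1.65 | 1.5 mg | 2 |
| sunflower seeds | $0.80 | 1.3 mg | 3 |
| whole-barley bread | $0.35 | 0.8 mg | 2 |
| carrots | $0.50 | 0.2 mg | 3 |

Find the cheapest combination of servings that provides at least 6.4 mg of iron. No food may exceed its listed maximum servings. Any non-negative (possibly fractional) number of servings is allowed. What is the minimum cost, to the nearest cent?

$4.09

Cost per mg of iron: whole-barley bread $0.4375, sunflower seeds $0.6154, canned tuna $1.1000, carrots $2.5000.
Take 2 servings of whole-barley bread: +1.6 mg iron for $0.70 (total $0.70, still need 4.8 mg).
Take 3 servings of sunflower seeds: +3.9 mg iron for $2.40 (total $3.10, still need 0.9 mg).
Take 0.6 servings of canned tuna: +0.9 mg iron for $0.99 (total $4.09, still need 0.0 mg).
Greedy by cheapest-per-mg is optimal for a single linear constraint, so the minimum cost is $4.09.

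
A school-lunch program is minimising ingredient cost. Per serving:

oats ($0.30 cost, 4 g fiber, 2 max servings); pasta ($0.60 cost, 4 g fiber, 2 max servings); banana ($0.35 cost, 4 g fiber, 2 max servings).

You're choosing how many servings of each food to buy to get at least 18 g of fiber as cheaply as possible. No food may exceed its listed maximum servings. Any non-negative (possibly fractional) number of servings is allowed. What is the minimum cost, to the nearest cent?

$1.60

Cost per g of fiber: oats $0.0750, banana $0.0875, pasta $0.1500.
Take 2 servings of oats: +8.0 g fiber for $0.60 (total $0.60, still need 10.0 g).
Take 2 servings of banana: +8.0 g fiber for $0.70 (total $1.30, still need 2.0 g).
Take 0.5 servings of pasta: +2.0 g fiber for $0.30 (total $1.60, still need 0.0 g).
Greedy by cheapest-per-g is optimal for a single linear constraint, so the minimum cost is $1.60.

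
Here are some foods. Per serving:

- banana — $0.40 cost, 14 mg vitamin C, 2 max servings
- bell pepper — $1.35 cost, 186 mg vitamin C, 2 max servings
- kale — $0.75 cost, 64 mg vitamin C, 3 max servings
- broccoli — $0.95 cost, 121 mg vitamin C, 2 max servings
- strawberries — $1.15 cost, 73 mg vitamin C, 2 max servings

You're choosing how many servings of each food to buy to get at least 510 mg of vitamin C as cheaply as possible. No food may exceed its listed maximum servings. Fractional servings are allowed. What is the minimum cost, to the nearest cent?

Cost per mg of vitamin C: bell pepper $0.0073, broccoli $0.0079, kale $0.0117, strawberries $0.0158, banana $0.0286.
Take 2 servings of bell pepper: +372.0 mg vitamin C for $2.70 (total $2.70, still need 138.0 mg).
Take 1.14 servings of broccoli: +138.0 mg vitamin C for $1.08 (total $3.78, still need 0.0 mg).
Filling from the cheapest source first is optimal under one linear minimum: $3.78.

$3.78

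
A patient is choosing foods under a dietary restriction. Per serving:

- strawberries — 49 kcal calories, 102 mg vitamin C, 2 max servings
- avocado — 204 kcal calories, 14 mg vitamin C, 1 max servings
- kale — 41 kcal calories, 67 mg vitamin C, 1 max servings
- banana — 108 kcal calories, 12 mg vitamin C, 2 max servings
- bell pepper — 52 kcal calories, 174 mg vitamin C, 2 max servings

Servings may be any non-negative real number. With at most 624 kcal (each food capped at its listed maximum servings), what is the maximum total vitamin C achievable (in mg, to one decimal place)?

Vitamin C per kcal: bell pepper 3.346, strawberries 2.082, kale 1.634, banana 0.1111, avocado 0.06863.
Take 2 servings of bell pepper: uses 104 kcal, +348.0 mg vitamin C (running total 348.0 mg).
Take 2 servings of strawberries: uses 98 kcal, +204.0 mg vitamin C (running total 552.0 mg).
Take 1 serving of kale: uses 41 kcal, +67.0 mg vitamin C (running total 619.0 mg).
Take 2 servings of banana: uses 216 kcal, +24.0 mg vitamin C (running total 643.0 mg).
Take 0.8088 servings of avocado: uses 165 kcal, +11.3 mg vitamin C (running total 654.3 mg).
Filling greedily by vitamin C-per-kcal is optimal for one linear limit, giving 654.3 mg.

654.3 mg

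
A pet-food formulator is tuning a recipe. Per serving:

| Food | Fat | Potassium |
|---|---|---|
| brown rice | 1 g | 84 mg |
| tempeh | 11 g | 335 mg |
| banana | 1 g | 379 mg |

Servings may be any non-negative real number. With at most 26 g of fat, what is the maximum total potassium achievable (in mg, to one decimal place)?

9854.0 mg

Potassium per g fat: banana 379, brown rice 84, tempeh 30.45.
With no serving limits, spend the whole fat allowance on banana: 26 g / 1 g × 379 mg = 9854.0 mg.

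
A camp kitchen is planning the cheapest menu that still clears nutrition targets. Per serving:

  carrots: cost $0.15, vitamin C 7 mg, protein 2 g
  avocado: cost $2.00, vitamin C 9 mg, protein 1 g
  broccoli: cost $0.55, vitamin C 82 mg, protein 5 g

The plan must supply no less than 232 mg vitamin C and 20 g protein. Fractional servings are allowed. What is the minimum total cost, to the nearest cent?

The cheapest plan sits at a corner of the feasible region — with two constraints it uses at most two foods.
carrots only: max(232/7, 20/2) = 33.14 servings → $4.97.
avocado only: max(232/9, 20/1) = 25.78 servings → $51.56.
broccoli only: max(232/82, 20/5) = 4 servings → $2.20.
carrots + avocado with both targets exact would need a negative amount; discard.
carrots + broccoli with both tight: 3.721 servings and 2.512 servings → $1.94.
avocado + broccoli with both tight: 12.97 servings and 1.405 servings → $26.72.
The minimum over all feasible corners is $1.94.

$1.94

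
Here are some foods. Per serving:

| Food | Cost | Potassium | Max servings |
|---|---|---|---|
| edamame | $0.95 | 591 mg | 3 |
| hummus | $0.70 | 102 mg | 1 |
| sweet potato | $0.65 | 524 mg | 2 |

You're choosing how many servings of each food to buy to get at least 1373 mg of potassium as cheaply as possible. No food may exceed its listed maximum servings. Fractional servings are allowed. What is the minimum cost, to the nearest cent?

$1.82

Cost per mg of potassium: sweet potato $0.0012, edamame $0.0016, hummus $0.0069.
Take 2 servings of sweet potato: +1048.0 mg potassium for $1.30 (total $1.30, still need 325.0 mg).
Take 0.5499 servings of edamame: +325.0 mg potassium for $0.52 (total $1.82, still need 0.0 mg).
Greedy by cheapest-per-mg is optimal for a single linear constraint, so the minimum cost is $1.82.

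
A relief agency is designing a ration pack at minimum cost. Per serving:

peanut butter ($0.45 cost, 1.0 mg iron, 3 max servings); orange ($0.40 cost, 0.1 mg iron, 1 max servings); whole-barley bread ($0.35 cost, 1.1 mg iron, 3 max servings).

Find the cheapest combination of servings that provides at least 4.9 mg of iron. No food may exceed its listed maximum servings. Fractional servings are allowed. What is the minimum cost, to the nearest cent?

Cost per mg of iron: whole-barley bread $0.3182, peanut butter $0.4500, orange $4.0000.
Take 3 servings of whole-barley bread: +3.3 mg iron for $1.05 (total $1.05, still need 1.6 mg).
Take 1.6 servings of peanut butter: +1.6 mg iron for $0.72 (total $1.77, still need 0.0 mg).
Filling from the cheapest source first is optimal under one linear minimum: $1.77.

$1.77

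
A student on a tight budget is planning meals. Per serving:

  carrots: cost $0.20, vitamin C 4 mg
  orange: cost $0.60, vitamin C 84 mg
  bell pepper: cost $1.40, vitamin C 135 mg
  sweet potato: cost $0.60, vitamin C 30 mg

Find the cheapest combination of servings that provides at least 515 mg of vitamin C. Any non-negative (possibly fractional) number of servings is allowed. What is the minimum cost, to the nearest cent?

$3.68

Cost per mg of vitamin C: orange $0.0071, bell pepper $0.0104, sweet potato $0.0200, carrots $0.0500.
With no serving limits, use only orange: 515 mg / 84 mg = 6.131 servings × $0.60 = $3.68.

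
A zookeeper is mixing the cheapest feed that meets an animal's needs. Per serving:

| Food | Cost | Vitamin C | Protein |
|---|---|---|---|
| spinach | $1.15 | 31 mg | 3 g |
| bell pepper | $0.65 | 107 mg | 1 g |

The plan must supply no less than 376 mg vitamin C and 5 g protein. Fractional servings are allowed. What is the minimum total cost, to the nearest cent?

At the optimum either one food covers both requirements or two foods hit both targets exactly; no other combination can be cheaper.
spinach only: max(376/31, 5/3) = 12.13 servings → $13.95.
bell pepper only: max(376/107, 5/1) = 5 servings → $3.25.
spinach + bell pepper with both tight: 0.5483 servings and 3.355 servings → $2.81.
The minimum over all feasible corners is $2.81.

$2.81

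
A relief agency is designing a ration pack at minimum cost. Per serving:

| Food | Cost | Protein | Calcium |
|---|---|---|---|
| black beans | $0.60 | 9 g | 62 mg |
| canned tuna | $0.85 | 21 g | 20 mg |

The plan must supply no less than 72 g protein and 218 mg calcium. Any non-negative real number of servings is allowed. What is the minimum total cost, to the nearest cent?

$3.57

black beans only: max(72/9, 218/62) = 8 servings → $4.80.
canned tuna only: max(72/21, 218/20) = 10.9 servings → $9.27.
black beans + canned tuna with both tight: 2.797 servings and 2.23 servings → $3.57.
So the least-cost plan costs $3.57.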